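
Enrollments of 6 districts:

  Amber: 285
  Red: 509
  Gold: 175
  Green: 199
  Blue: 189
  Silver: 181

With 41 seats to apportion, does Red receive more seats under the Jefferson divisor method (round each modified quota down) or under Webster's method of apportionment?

Jefferson: Amber 8, Red 14, Gold 4, Green 5, Blue 5, Silver 5.
Webster: Amber 8, Red 13, Gold 5, Green 5, Blue 5, Silver 5.
Red gets 14 under Jefferson and 13 under Webster.

Jefferson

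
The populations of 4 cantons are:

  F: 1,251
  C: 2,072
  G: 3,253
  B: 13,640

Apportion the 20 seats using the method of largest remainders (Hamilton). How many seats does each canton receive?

Total 20216; standard divisor 20216/20 ≈ 1010.8.
Standard quotas: F 1.2376, C 2.0499, G 3.2182, B 13.4943.
Lower quotas: F 1, C 2, G 3, B 13 (sum 19, leaving 1 seat).
Remainders in descending order: B 0.4943, F 0.2376, G 0.2182, C 0.0499.
The surplus seat goes to B.

F 1; C 2; G 3; B 14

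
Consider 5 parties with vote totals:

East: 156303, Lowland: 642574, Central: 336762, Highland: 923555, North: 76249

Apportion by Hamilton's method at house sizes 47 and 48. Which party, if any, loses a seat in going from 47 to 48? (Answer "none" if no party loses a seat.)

East

At 47 seats: East 4, Lowland 14, Central 7, Highland 20, North 2.
At 48 seats: East 3, Lowland 14, Central 8, Highland 21, North 2.
East drops from 4 to 3.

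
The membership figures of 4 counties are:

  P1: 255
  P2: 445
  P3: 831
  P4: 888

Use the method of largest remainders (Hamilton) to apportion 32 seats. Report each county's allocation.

Standard divisor: 2419 ÷ 32 ≈ 75.594.
Standard quotas: P1 3.373, P2 5.887, P3 10.993, P4 11.747.
Lower quotas: P1 3, P2 5, P3 10, P4 11 (sum 29, leaving 3 seats).
Remainders in descending order: P3 0.993, P2 0.887, P4 0.747, P1 0.373.
Largest remainders: P3, P2, P4 receive the extra seats.

P1: 3, P2: 6, P3: 11, P4: 12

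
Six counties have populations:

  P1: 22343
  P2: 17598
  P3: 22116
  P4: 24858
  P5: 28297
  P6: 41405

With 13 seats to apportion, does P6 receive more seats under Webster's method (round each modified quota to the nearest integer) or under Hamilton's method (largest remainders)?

Webster

Webster: P1 2, P2 1, P3 2, P4 2, P5 2, P6 4.
Hamilton: P1 2, P2 2, P3 2, P4 2, P5 2, P6 3.
P6 gets 4 under Webster and 3 under Hamilton.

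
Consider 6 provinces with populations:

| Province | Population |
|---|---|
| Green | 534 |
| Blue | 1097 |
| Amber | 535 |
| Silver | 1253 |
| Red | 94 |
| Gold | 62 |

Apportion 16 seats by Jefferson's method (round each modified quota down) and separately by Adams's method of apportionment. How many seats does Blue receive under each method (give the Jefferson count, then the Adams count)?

Jefferson: Green 2, Blue 6, Amber 2, Silver 6, Red 0, Gold 0.
Adams: Green 2, Blue 5, Amber 2, Silver 5, Red 1, Gold 1.
Blue gets 6 under Jefferson and 5 under Adams.

6 and 5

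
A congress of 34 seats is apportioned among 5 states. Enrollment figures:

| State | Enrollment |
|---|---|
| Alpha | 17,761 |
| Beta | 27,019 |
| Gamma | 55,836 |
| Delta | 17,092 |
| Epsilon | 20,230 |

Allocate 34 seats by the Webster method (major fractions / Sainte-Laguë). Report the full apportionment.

Standard divisor 137938/34 ≈ 4057; standard quotas: Alpha 4.378, Beta 6.660, Gamma 13.763, Delta 4.213, Epsilon 4.986.
Rounding to the nearest integer gives Alpha 4, Beta 7, Gamma 14, Delta 4, Epsilon 5 — total 34, matching the house size, so no adjustment is needed.

Alpha 4, Beta 7, Gamma 14, Delta 4, Epsilon 5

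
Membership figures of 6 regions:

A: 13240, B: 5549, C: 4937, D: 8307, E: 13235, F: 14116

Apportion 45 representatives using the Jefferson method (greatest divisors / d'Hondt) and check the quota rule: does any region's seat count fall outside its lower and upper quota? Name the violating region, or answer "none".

Standard quotas: A 10.033, B 4.205, C 3.741, D 6.295, E 10.029, F 10.697.
Jefferson allocation: A 10, B 4, C 4, D 6, E 10, F 11.
Every allocation lies between the lower and upper quota.

none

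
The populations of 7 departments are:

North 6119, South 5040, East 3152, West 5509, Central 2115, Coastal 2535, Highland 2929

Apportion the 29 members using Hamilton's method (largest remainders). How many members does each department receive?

North 7, South 5, East 3, West 6, Central 2, Coastal 3, Highland 3

Total 27399; standard divisor 27399/29 ≈ 944.793.
Standard quotas: North 6.4766, South 5.3345, East 3.3362, West 5.8309, Central 2.2386, Coastal 2.6831, Highland 3.1001.
Lower quotas: North 6, South 5, East 3, West 5, Central 2, Coastal 2, Highland 3 (sum 26, leaving 3 seats).
Remainders in descending order: West 0.8309, Coastal 0.6831, North 0.4766, East 0.3362, South 0.3345, Central 0.2386, Highland 0.1001.
Largest remainders: West, Coastal, North receive the extra seats.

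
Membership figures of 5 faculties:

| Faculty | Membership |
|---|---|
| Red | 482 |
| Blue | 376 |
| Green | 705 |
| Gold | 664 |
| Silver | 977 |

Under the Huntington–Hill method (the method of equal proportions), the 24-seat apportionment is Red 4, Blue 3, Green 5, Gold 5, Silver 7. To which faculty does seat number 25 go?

Priority for the next seat is population ÷ (√(s·(s+1))).
Priorities: Red 107.778, Blue 108.542, Green 128.715, Gold 121.229, Silver 130.557.
Highest priority: Silver.

Silver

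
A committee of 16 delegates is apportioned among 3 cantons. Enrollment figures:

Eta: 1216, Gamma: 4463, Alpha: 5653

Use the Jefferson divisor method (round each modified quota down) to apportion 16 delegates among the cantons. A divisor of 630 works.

Eta=1, Gamma=7, Alpha=8

With modified divisor 630: modified quotas Eta 1.930, Gamma 7.084, Alpha 8.973.
Rounding down: Eta 1, Gamma 7, Alpha 8 (total 16).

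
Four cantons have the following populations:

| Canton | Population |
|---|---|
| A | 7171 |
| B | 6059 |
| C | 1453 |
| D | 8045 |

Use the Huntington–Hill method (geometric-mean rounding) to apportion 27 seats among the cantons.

A 8; B 7; C 2; D 10

With divisor 847: modified quotas A 8.466, B 7.153, C 1.715, D 9.498.
Geometric-mean thresholds: A √(8·9)=8.485, B √(7·8)=7.483, C √(1·2)=1.414, D √(9·10)=9.487.
Each quota rounded against its threshold gives A 8, B 7, C 2, D 10 (total 27).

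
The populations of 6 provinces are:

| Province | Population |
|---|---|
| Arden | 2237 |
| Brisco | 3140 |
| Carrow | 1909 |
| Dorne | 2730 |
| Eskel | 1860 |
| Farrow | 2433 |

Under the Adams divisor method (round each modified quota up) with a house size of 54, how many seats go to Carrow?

7

Standard divisor 14309/54 ≈ 264.981; standard quotas: Arden 8.442, Brisco 11.850, Carrow 7.204, Dorne 10.303, Eskel 7.019, Farrow 9.182.
Rounding up gives 9, 12, 8, 11, 8, 10 = 58 seats, so the divisor must be adjusted.
With modified divisor 276: modified quotas Arden 8.105, Brisco 11.377, Carrow 6.917, Dorne 9.891, Eskel 6.739, Farrow 8.815.
Rounding up: Arden 9, Brisco 12, Carrow 7, Dorne 10, Eskel 7, Farrow 9 (total 54).
Carrow receives 7.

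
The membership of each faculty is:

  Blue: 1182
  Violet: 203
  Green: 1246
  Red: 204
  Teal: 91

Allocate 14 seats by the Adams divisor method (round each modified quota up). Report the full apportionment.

Standard divisor 2926/14 ≈ 209; standard quotas: Blue 5.656, Violet 0.971, Green 5.962, Red 0.976, Teal 0.435.
Rounding up gives 6, 1, 6, 1, 1 = 15 seats, so the divisor must be adjusted.
With modified divisor 240: modified quotas Blue 4.925, Violet 0.846, Green 5.192, Red 0.850, Teal 0.379.
Rounding up: Blue 5, Violet 1, Green 6, Red 1, Teal 1 (total 14).

Blue 5; Violet 1; Green 6; Red 1; Teal 1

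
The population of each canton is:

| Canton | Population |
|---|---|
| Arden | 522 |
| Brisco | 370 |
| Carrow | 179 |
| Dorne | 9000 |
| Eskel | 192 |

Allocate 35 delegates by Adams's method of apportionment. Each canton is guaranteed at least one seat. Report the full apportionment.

Standard divisor 10263/35 ≈ 293.229; standard quotas: Arden 1.780, Brisco 1.262, Carrow 0.610, Dorne 30.693, Eskel 0.655.
Rounding up gives 2, 2, 1, 31, 1 = 37 seats, so the divisor must be adjusted.
With modified divisor 320: modified quotas Arden 1.631, Brisco 1.156, Carrow 0.559, Dorne 28.125, Eskel 0.600.
Rounding up: Arden 2, Brisco 2, Carrow 1, Dorne 29, Eskel 1 (total 35).

Arden=2; Brisco=2; Carrow=1; Dorne=29; Eskel=1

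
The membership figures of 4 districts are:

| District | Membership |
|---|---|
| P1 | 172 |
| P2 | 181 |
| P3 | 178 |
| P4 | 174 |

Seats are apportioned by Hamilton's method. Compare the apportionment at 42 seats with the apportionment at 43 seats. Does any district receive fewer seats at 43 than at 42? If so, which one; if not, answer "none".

none

At 42 seats: P1 10, P2 11, P3 11, P4 10.
At 43 seats: P1 10, P2 11, P3 11, P4 11.
No district's allocation decreased.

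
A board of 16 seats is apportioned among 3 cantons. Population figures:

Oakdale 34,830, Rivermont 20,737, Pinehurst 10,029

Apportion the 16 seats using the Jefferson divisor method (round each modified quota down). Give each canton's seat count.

Standard divisor 65596/16 ≈ 4099.75; standard quotas: Oakdale 8.496, Rivermont 5.058, Pinehurst 2.446.
Rounding down gives 8, 5, 2 = 15 seats, so the divisor must be adjusted.
With modified divisor 3700: modified quotas Oakdale 9.414, Rivermont 5.605, Pinehurst 2.711.
Rounding down: Oakdale 9, Rivermont 5, Pinehurst 2 (total 16).

Oakdale=9, Rivermont=5, Pinehurst=2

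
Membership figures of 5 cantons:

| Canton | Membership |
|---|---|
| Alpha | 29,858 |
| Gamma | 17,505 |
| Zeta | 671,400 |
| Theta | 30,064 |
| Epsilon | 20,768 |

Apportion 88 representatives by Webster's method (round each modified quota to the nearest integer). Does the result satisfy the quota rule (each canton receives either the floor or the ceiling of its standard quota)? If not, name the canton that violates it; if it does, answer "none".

Standard quotas: Alpha 3.414, Gamma 2.002, Zeta 76.772, Theta 3.438, Epsilon 2.375.
Webster allocation: Alpha 3, Gamma 2, Zeta 78, Theta 3, Epsilon 2.
Zeta has quota 76.772 (lower 76, upper 77) but receives 78 — outside the quota interval.

Zeta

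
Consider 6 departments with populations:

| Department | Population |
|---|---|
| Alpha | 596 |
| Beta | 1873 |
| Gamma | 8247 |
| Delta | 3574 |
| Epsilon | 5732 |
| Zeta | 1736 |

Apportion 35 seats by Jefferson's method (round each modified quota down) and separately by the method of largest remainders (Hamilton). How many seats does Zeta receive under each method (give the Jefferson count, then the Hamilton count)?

Jefferson: Alpha 1, Beta 3, Gamma 14, Delta 6, Epsilon 9, Zeta 2.
Hamilton: Alpha 1, Beta 3, Gamma 13, Delta 6, Epsilon 9, Zeta 3.
Zeta gets 2 under Jefferson and 3 under Hamilton.

2 and 3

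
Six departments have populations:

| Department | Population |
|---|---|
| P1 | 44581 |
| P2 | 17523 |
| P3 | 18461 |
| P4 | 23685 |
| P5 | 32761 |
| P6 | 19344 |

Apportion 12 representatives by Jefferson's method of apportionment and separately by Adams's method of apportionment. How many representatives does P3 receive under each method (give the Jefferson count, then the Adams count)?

Jefferson: P1 4, P2 1, P3 1, P4 2, P5 3, P6 1.
Adams: P1 3, P2 1, P3 2, P4 2, P5 2, P6 2.
P3 gets 1 under Jefferson and 2 under Adams.

1 and 2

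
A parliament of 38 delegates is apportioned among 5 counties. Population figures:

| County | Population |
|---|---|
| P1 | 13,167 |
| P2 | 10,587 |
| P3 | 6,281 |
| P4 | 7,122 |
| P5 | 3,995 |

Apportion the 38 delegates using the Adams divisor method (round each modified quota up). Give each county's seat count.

P1 12, P2 9, P3 6, P4 7, P5 4

Standard divisor 41152/38 ≈ 1082.947; standard quotas: P1 12.158, P2 9.776, P3 5.800, P4 6.576, P5 3.689.
Rounding up gives 13, 10, 6, 7, 4 = 40 seats, so the divisor must be adjusted.
With modified divisor 1180: modified quotas P1 11.158, P2 8.972, P3 5.323, P4 6.036, P5 3.386.
Rounding up: P1 12, P2 9, P3 6, P4 7, P5 4 (total 38).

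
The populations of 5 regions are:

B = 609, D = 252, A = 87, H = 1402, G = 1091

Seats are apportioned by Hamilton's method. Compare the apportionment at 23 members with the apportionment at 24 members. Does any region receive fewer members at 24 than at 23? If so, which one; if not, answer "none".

At 23 seats: B 4, D 2, A 1, H 9, G 7.
At 24 seats: B 4, D 2, A 0, H 10, G 8.
A drops from 1 to 0.

A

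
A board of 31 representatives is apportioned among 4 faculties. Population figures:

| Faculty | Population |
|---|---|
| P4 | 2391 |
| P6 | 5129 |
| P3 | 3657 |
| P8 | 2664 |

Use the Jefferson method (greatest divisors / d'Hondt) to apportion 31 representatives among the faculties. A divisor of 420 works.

P4: 5; P6: 12; P3: 8; P8: 6

With modified divisor 420: modified quotas P4 5.693, P6 12.212, P3 8.707, P8 6.343.
Rounding down: P4 5, P6 12, P3 8, P8 6 (total 31).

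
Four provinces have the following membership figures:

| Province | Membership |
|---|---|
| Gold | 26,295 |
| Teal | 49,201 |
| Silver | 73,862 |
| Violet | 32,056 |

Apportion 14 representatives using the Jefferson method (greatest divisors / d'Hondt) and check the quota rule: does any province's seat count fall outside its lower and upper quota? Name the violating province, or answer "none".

Standard quotas: Gold 2.029, Teal 3.797, Silver 5.700, Violet 2.474.
Jefferson allocation: Gold 2, Teal 4, Silver 6, Violet 2.
Every allocation lies between the lower and upper quota.

none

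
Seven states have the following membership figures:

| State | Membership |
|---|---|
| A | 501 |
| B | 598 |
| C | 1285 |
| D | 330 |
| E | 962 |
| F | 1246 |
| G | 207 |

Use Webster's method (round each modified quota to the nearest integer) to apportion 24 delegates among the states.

Standard divisor 5129/24 ≈ 213.708; standard quotas: A 2.344, B 2.798, C 6.013, D 1.544, E 4.501, F 5.830, G 0.969.
Rounding to the nearest integer gives 2, 3, 6, 2, 5, 6, 1 = 25 seats, so the divisor must be adjusted.
With modified divisor 217: modified quotas A 2.309, B 2.756, C 5.922, D 1.521, E 4.433, F 5.742, G 0.954.
Rounding to the nearest integer: A 2, B 3, C 6, D 2, E 4, F 6, G 1 (total 24).

A: 2, B: 3, C: 6, D: 2, E: 4, F: 6, G: 1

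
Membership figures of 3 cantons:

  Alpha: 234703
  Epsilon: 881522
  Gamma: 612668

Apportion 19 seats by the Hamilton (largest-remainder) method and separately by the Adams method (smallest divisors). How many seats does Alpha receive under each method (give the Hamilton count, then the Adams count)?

2 and 3

Hamilton: Alpha 2, Epsilon 10, Gamma 7.
Adams: Alpha 3, Epsilon 9, Gamma 7.
Alpha gets 2 under Hamilton and 3 under Adams.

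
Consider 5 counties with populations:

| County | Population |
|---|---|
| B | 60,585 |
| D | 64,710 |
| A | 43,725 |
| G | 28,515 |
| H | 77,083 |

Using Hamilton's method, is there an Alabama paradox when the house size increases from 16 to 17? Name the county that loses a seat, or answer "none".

At 16 seats: B 3, D 4, A 3, G 2, H 4.
At 17 seats: B 4, D 4, A 2, G 2, H 5.
A drops from 3 to 2.

A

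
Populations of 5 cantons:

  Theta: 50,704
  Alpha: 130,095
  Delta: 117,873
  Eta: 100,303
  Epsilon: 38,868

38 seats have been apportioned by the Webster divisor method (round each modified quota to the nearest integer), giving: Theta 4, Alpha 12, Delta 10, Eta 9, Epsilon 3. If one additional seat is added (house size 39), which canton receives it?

Theta

Priority for the next seat is population ÷ (current seats + 0.5).
Priorities: Theta 11267.556, Alpha 10407.600, Delta 11226.000, Eta 10558.211, Epsilon 11105.143.
Highest priority: Theta.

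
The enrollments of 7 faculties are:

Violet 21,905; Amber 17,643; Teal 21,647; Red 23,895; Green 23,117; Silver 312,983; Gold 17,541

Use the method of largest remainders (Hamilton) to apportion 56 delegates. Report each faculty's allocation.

Violet: 3; Amber: 2; Teal: 3; Red: 3; Green: 3; Silver: 40; Gold: 2

The standard divisor is 438731/56 ≈ 7834.482.
Standard quotas: Violet 2.7960, Amber 2.2520, Teal 2.7630, Red 3.0500, Green 2.9507, Silver 39.9494, Gold 2.2389.
Lower quotas: Violet 2, Amber 2, Teal 2, Red 3, Green 2, Silver 39, Gold 2 (sum 52, leaving 4 seats).
Remainders in descending order: Green 0.9507, Silver 0.9494, Violet 0.7960, Teal 0.7630, Amber 0.2520, Gold 0.2389, Red 0.0500.
The surplus seats go to Green, Silver, Violet, Teal.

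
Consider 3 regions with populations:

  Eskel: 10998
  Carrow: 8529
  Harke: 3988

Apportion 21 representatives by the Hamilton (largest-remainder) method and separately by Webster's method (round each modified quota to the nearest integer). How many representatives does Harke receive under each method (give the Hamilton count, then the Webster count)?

3 and 4

Hamilton: Eskel 10, Carrow 8, Harke 3.
Webster: Eskel 10, Carrow 7, Harke 4.
Harke gets 3 under Hamilton and 4 under Webster.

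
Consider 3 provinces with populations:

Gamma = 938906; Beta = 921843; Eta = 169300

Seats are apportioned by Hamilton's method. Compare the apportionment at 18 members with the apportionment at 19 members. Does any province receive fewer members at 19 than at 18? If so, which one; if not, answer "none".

At 18 seats: Gamma 8, Beta 8, Eta 2.
At 19 seats: Gamma 9, Beta 9, Eta 1.
Eta drops from 2 to 1.

Eta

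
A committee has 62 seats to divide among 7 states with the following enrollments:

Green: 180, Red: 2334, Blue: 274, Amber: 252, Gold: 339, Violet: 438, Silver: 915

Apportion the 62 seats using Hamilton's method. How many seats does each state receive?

Green 2, Red 31, Blue 4, Amber 3, Gold 4, Violet 6, Silver 12

The standard divisor is 4732/62 ≈ 76.323.
Standard quotas: Green 2.358, Red 30.581, Blue 3.590, Amber 3.302, Gold 4.442, Violet 5.739, Silver 11.989.
Lower quotas: Green 2, Red 30, Blue 3, Amber 3, Gold 4, Violet 5, Silver 11 (sum 58, leaving 4 seats).
Remainders in descending order: Silver 0.989, Violet 0.739, Blue 0.590, Red 0.581, Gold 0.442, Green 0.358, Amber 0.302.
Largest remainders: Silver, Violet, Blue, Red receive the extra seats.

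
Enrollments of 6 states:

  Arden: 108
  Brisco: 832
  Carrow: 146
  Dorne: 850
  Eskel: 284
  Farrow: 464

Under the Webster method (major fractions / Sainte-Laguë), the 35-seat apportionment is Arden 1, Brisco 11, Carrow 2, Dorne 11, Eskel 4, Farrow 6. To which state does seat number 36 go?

Priority for the next seat is population ÷ (current seats + 0.5).
Priorities: Arden 72.000, Brisco 72.348, Carrow 58.400, Dorne 73.913, Eskel 63.111, Farrow 71.385.
Highest priority: Dorne.

Dorne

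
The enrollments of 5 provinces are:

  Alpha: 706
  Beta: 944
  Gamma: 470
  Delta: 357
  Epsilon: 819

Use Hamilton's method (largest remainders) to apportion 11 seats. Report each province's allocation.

Alpha 2, Beta 3, Gamma 2, Delta 1, Epsilon 3

Standard divisor: 3296 ÷ 11 ≈ 299.636.
Standard quotas: Alpha 2.356, Beta 3.150, Gamma 1.569, Delta 1.191, Epsilon 2.733.
Lower quotas: Alpha 2, Beta 3, Gamma 1, Delta 1, Epsilon 2 (sum 9, leaving 2 seats).
Remainders in descending order: Epsilon 0.733, Gamma 0.569, Alpha 0.356, Delta 0.191, Beta 0.150.
The surplus seats go to Epsilon, Gamma.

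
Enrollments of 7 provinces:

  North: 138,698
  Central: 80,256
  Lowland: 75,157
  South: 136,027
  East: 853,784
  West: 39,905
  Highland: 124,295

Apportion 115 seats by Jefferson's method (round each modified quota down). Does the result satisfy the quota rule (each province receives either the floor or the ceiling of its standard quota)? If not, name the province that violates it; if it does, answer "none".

East

Standard quotas: North 11.014, Central 6.373, Lowland 5.968, South 10.802, East 67.802, West 3.169, Highland 9.871.
Jefferson allocation: North 11, Central 6, Lowland 6, South 10, East 69, West 3, Highland 10.
East has quota 67.802 (lower 67, upper 68) but receives 69 — outside the quota interval.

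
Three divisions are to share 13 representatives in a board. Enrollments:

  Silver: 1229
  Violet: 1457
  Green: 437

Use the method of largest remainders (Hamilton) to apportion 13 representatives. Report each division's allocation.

The standard divisor is 3123/13 ≈ 240.231.
Standard quotas: Silver 5.116, Violet 6.065, Green 1.819.
Lower quotas: Silver 5, Violet 6, Green 1 (sum 12, leaving 1 seat).
Remainders in descending order: Green 0.819, Silver 0.116, Violet 0.065.
The surplus seat goes to Green.

Silver 5; Violet 6; Green 2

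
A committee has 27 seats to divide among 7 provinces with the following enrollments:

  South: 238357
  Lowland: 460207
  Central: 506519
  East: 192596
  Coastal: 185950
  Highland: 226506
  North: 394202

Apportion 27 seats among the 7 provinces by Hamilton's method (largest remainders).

South 3, Lowland 6, Central 6, East 2, Coastal 2, Highland 3, North 5

Standard divisor: 2204337 ÷ 27 ≈ 81642.111.
Standard quotas: South 2.9195, Lowland 5.6369, Central 6.2041, East 2.3590, Coastal 2.2776, Highland 2.7744, North 4.8284.
Lower quotas: South 2, Lowland 5, Central 6, East 2, Coastal 2, Highland 2, North 4 (sum 23, leaving 4 seats).
Remainders in descending order: South 0.9195, North 0.8284, Highland 0.7744, Lowland 0.6369, East 0.3590, Coastal 0.2776, Central 0.2041.
Largest remainders: South, North, Highland, Lowland receive the extra seats.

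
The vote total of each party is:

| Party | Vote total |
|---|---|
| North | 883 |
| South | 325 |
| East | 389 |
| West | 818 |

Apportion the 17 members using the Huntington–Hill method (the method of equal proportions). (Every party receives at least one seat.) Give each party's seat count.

North 6, South 2, East 3, West 6

With divisor 143: modified quotas North 6.175, South 2.273, East 2.720, West 5.720.
Geometric-mean thresholds: North √(6·7)=6.481, South √(2·3)=2.449, East √(2·3)=2.449, West √(5·6)=5.477.
Each quota rounded against its threshold gives North 6, South 2, East 3, West 6 (total 17).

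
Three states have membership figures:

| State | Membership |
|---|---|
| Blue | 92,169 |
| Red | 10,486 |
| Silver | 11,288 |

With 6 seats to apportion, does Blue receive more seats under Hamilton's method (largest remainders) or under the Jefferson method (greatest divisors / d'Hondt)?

Jefferson

Hamilton: Blue 5, Red 0, Silver 1.
Jefferson: Blue 6, Red 0, Silver 0.
Blue gets 5 under Hamilton and 6 under Jefferson.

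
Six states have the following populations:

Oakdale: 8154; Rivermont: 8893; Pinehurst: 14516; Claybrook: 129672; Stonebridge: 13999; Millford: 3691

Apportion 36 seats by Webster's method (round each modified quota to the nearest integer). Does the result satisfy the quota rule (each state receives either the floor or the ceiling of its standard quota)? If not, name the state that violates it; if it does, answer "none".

Standard quotas: Oakdale 1.641, Rivermont 1.789, Pinehurst 2.921, Claybrook 26.090, Stonebridge 2.817, Millford 0.743.
Webster allocation: Oakdale 2, Rivermont 2, Pinehurst 3, Claybrook 25, Stonebridge 3, Millford 1.
Claybrook has quota 26.090 (lower 26, upper 27) but receives 25 — outside the quota interval.

Claybrook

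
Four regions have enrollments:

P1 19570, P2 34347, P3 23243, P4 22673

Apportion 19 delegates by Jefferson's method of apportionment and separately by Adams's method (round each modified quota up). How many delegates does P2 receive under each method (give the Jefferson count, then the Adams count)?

Jefferson: P1 4, P2 7, P3 4, P4 4.
Adams: P1 4, P2 6, P3 5, P4 4.
P2 gets 7 under Jefferson and 6 under Adams.

7 and 6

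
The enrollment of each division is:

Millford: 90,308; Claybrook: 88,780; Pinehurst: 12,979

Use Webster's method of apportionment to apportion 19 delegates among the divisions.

Millford=9; Claybrook=9; Pinehurst=1

Standard divisor 192067/19 ≈ 10108.789; standard quotas: Millford 8.934, Claybrook 8.782, Pinehurst 1.284.
Rounding to the nearest integer gives Millford 9, Claybrook 9, Pinehurst 1 — total 19, matching the house size, so no adjustment is needed.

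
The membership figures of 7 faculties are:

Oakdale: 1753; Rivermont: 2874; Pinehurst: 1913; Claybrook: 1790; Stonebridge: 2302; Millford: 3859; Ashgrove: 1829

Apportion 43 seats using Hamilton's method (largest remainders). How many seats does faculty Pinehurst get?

Total 16320; standard divisor 16320/43 ≈ 379.535.
Standard quotas: Oakdale 4.619, Rivermont 7.572, Pinehurst 5.040, Claybrook 4.716, Stonebridge 6.065, Millford 10.168, Ashgrove 4.819.
Lower quotas: Oakdale 4, Rivermont 7, Pinehurst 5, Claybrook 4, Stonebridge 6, Millford 10, Ashgrove 4 (sum 40, leaving 3 seats).
Remainders in descending order: Ashgrove 0.819, Claybrook 0.716, Oakdale 0.619, Rivermont 0.572, Millford 0.168, Stonebridge 0.065, Pinehurst 0.040.
The surplus seats go to Ashgrove, Claybrook, Oakdale.
Pinehurst receives 5.

5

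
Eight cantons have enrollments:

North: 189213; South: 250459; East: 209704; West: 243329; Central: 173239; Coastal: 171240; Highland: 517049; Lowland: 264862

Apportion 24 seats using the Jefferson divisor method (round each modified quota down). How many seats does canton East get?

Standard divisor 2019095/24 ≈ 84128.958; standard quotas: North 2.249, South 2.977, East 2.493, West 2.892, Central 2.059, Coastal 2.035, Highland 6.146, Lowland 3.148.
Rounding down gives 2, 2, 2, 2, 2, 2, 6, 3 = 21 seats, so the divisor must be adjusted.
With modified divisor 71900: modified quotas North 2.632, South 3.483, East 2.917, West 3.384, Central 2.409, Coastal 2.382, Highland 7.191, Lowland 3.684.
Rounding down: North 2, South 3, East 2, West 3, Central 2, Coastal 2, Highland 7, Lowland 3 (total 24).
East receives 2.

2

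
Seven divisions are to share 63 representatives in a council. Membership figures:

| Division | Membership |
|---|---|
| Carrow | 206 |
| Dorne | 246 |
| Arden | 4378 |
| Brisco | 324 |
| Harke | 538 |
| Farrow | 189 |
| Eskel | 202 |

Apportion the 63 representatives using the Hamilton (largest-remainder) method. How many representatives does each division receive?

Standard divisor: 6083 ÷ 63 ≈ 96.556.
Standard quotas: Carrow 2.133, Dorne 2.548, Arden 45.342, Brisco 3.356, Harke 5.572, Farrow 1.957, Eskel 2.092.
Lower quotas: Carrow 2, Dorne 2, Arden 45, Brisco 3, Harke 5, Farrow 1, Eskel 2 (sum 60, leaving 3 seats).
Remainders in descending order: Farrow 0.957, Harke 0.572, Dorne 0.548, Brisco 0.356, Arden 0.342, Carrow 0.133, Eskel 0.092.
Largest remainders: Farrow, Harke, Dorne receive the extra seats.

Carrow=2; Dorne=3; Arden=45; Brisco=3; Harke=6; Farrow=2; Eskel=2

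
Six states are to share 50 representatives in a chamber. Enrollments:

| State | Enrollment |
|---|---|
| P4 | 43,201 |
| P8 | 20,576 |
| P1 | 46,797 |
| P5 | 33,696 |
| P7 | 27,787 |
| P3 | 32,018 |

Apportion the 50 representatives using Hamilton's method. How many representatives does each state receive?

P4: 11, P8: 5, P1: 11, P5: 8, P7: 7, P3: 8

Total 204075; standard divisor 204075/50 ≈ 4081.5.
Standard quotas: P4 10.5846, P8 5.0413, P1 11.4656, P5 8.2558, P7 6.8080, P3 7.8447.
Lower quotas: P4 10, P8 5, P1 11, P5 8, P7 6, P3 7 (sum 47, leaving 3 seats).
Remainders in descending order: P3 0.8447, P7 0.8080, P4 0.5846, P1 0.4656, P5 0.2558, P8 0.0413.
The surplus seats go to P3, P7, P4.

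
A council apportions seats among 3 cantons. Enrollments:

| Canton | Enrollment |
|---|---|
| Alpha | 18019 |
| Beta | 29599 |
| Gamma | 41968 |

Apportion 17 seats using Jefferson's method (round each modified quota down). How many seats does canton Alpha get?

Standard divisor 89586/17 ≈ 5269.765; standard quotas: Alpha 3.419, Beta 5.617, Gamma 7.964.
Rounding down gives 3, 5, 7 = 15 seats, so the divisor must be adjusted.
With modified divisor 4800: modified quotas Alpha 3.754, Beta 6.166, Gamma 8.743.
Rounding down: Alpha 3, Beta 6, Gamma 8 (total 17).
Alpha receives 3.

3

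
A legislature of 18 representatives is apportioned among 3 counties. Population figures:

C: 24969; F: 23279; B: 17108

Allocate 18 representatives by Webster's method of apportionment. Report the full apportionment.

Standard divisor 65356/18 ≈ 3630.889; standard quotas: C 6.877, F 6.411, B 4.712.
Rounding to the nearest integer gives C 7, F 6, B 5 — total 18, matching the house size, so no adjustment is needed.

C 7; F 6; B 5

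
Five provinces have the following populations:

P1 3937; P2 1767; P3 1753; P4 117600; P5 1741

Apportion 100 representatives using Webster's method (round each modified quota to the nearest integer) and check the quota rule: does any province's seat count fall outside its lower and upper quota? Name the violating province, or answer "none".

Standard quotas: P1 3.105, P2 1.394, P3 1.383, P4 92.746, P5 1.373.
Webster allocation: P1 3, P2 1, P3 1, P4 94, P5 1.
P4 has quota 92.746 (lower 92, upper 93) but receives 94 — outside the quota interval.

P4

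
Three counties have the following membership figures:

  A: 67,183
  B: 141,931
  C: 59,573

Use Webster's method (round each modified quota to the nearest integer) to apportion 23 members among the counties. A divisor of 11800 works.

With modified divisor 11800: modified quotas A 5.693, B 12.028, C 5.049.
Rounding to the nearest integer: A 6, B 12, C 5 (total 23).

A 6, B 12, C 5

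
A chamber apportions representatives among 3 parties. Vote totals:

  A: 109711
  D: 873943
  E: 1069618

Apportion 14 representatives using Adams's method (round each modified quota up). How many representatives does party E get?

Standard divisor 2053272/14 ≈ 146662.286; standard quotas: A 0.748, D 5.959, E 7.293.
Rounding up gives 1, 6, 8 = 15 seats, so the divisor must be adjusted.
With modified divisor 163800: modified quotas A 0.670, D 5.335, E 6.530.
Rounding up: A 1, D 6, E 7 (total 14).
E receives 7.

7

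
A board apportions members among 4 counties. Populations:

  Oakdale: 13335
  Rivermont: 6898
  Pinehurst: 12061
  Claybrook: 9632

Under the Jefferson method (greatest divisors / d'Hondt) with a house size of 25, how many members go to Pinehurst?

Standard divisor 41926/25 ≈ 1677.04; standard quotas: Oakdale 7.952, Rivermont 4.113, Pinehurst 7.192, Claybrook 5.743.
Rounding down gives 7, 4, 7, 5 = 23 seats, so the divisor must be adjusted.
With modified divisor 1560: modified quotas Oakdale 8.548, Rivermont 4.422, Pinehurst 7.731, Claybrook 6.174.
Rounding down: Oakdale 8, Rivermont 4, Pinehurst 7, Claybrook 6 (total 25).
Pinehurst receives 7.

7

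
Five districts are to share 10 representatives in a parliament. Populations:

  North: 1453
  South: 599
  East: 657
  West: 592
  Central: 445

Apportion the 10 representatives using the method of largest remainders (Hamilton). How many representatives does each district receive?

North 4, South 2, East 2, West 1, Central 1

The standard divisor is 3746/10 ≈ 374.6.
Standard quotas: North 3.879, South 1.599, East 1.754, West 1.580, Central 1.188.
Lower quotas: North 3, South 1, East 1, West 1, Central 1 (sum 7, leaving 3 seats).
Remainders in descending order: North 0.879, East 0.754, South 0.599, West 0.580, Central 0.188.
Largest remainders: North, East, South receive the extra seats.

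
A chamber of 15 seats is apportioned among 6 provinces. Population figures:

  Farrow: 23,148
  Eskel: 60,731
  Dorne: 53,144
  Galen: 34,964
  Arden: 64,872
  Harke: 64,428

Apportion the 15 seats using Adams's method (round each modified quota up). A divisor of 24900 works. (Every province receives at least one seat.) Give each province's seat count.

With modified divisor 24900: modified quotas Farrow 0.930, Eskel 2.439, Dorne 2.134, Galen 1.404, Arden 2.605, Harke 2.587.
Rounding up: Farrow 1, Eskel 3, Dorne 3, Galen 2, Arden 3, Harke 3 (total 15).

Farrow=1, Eskel=3, Dorne=3, Galen=2, Arden=3, Harke=3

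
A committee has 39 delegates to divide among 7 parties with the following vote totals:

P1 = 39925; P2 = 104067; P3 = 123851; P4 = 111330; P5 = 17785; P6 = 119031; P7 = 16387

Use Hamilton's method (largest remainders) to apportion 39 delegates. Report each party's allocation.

P1 3; P2 8; P3 9; P4 8; P5 1; P6 9; P7 1

The standard divisor is 532376/39 ≈ 13650.667.
Standard quotas: P1 2.9248, P2 7.6236, P3 9.0729, P4 8.1556, P5 1.3029, P6 8.7198, P7 1.2005.
Lower quotas: P1 2, P2 7, P3 9, P4 8, P5 1, P6 8, P7 1 (sum 36, leaving 3 seats).
Remainders in descending order: P1 0.9248, P6 0.7198, P2 0.6236, P5 0.3029, P7 0.2005, P4 0.1556, P3 0.0729.
Largest remainders: P1, P6, P2 receive the extra seats.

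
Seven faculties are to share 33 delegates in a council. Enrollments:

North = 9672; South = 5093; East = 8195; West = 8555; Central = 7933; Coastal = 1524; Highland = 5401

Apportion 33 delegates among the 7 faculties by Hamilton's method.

North 7; South 3; East 6; West 6; Central 6; Coastal 1; Highland 4

Total 46373; standard divisor 46373/33 ≈ 1405.242.
Standard quotas: North 6.8828, South 3.6243, East 5.8317, West 6.0879, Central 5.6453, Coastal 1.0845, Highland 3.8435.
Lower quotas: North 6, South 3, East 5, West 6, Central 5, Coastal 1, Highland 3 (sum 29, leaving 4 seats).
Remainders in descending order: North 0.8828, Highland 0.8435, East 0.8317, Central 0.6453, South 0.6243, West 0.0879, Coastal 0.0845.
Largest remainders: North, Highland, East, Central receive the extra seats.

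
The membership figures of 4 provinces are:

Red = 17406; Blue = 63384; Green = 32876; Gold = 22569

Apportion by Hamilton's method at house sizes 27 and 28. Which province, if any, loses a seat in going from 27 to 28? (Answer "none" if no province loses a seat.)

At 27 seats: Red 3, Blue 13, Green 7, Gold 4.
At 28 seats: Red 3, Blue 13, Green 7, Gold 5.
No province's allocation decreased.

none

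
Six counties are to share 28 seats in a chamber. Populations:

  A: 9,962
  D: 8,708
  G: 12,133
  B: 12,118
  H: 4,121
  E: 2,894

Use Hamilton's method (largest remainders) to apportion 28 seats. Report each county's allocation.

The standard divisor is 49936/28 ≈ 1783.429.
Standard quotas: A 5.5859, D 4.8827, G 6.8032, B 6.7948, H 2.3107, E 1.6227.
Lower quotas: A 5, D 4, G 6, B 6, H 2, E 1 (sum 24, leaving 4 seats).
Remainders in descending order: D 0.8827, G 0.8032, B 0.7948, E 0.6227, A 0.5859, H 0.3107.
The surplus seats go to D, G, B, E.

A: 5, D: 5, G: 7, B: 7, H: 2, E: 2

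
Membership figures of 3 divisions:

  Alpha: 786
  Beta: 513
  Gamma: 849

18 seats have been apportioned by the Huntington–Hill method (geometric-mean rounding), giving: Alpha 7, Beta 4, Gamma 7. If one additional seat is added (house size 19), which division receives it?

Priority for the next seat is population ÷ (√(s·(s+1))).
Priorities: Alpha 105.034, Beta 114.710, Gamma 113.452.
Highest priority: Beta.

Beta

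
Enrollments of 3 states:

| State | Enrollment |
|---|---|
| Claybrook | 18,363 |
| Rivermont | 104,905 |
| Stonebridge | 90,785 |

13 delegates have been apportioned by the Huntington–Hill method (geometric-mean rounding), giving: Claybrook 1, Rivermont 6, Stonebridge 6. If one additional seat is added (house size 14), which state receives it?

Rivermont

Priority for the next seat is population ÷ (√(s·(s+1))).
Priorities: Claybrook 12984.602, Rivermont 16187.193, Stonebridge 14008.430.
Highest priority: Rivermont.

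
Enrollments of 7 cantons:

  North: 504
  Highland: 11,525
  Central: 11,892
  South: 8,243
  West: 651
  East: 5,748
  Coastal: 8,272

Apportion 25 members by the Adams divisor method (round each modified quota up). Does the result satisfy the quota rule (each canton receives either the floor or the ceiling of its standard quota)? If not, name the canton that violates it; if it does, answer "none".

none

Standard quotas: North 0.269, Highland 6.152, Central 6.348, South 4.400, West 0.347, East 3.068, Coastal 4.416.
Adams allocation: North 1, Highland 6, Central 6, South 4, West 1, East 3, Coastal 4.
Every allocation lies between the lower and upper quota.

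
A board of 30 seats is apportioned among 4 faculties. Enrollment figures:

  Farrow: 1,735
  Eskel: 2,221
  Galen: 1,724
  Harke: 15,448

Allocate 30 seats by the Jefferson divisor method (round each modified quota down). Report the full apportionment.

Standard divisor 21128/30 ≈ 704.267; standard quotas: Farrow 2.464, Eskel 3.154, Galen 2.448, Harke 21.935.
Rounding down gives 2, 3, 2, 21 = 28 seats, so the divisor must be adjusted.
With modified divisor 660: modified quotas Farrow 2.629, Eskel 3.365, Galen 2.612, Harke 23.406.
Rounding down: Farrow 2, Eskel 3, Galen 2, Harke 23 (total 30).

Farrow: 2, Eskel: 3, Galen: 2, Harke: 23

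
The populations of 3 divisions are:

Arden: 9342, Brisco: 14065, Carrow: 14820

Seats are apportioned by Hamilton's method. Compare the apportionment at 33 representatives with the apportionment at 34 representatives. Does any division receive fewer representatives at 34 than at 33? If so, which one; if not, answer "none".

At 33 seats: Arden 8, Brisco 12, Carrow 13.
At 34 seats: Arden 8, Brisco 13, Carrow 13.
No division's allocation decreased.

none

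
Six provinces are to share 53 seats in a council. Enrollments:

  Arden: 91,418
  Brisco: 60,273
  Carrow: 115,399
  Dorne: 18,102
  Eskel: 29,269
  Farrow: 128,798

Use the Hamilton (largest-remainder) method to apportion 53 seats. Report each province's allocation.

The standard divisor is 443259/53 ≈ 8363.377.
Standard quotas: Arden 10.9308, Brisco 7.2068, Carrow 13.7981, Dorne 2.1644, Eskel 3.4997, Farrow 15.4002.
Lower quotas: Arden 10, Brisco 7, Carrow 13, Dorne 2, Eskel 3, Farrow 15 (sum 50, leaving 3 seats).
Remainders in descending order: Arden 0.9308, Carrow 0.7981, Eskel 0.4997, Farrow 0.4002, Brisco 0.2068, Dorne 0.1644.
The surplus seats go to Arden, Carrow, Eskel.

Arden=11, Brisco=7, Carrow=14, Dorne=2, Eskel=4, Farrow=15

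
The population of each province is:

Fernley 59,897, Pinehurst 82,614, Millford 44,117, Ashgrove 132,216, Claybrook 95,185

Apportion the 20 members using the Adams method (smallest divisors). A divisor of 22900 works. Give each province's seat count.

Fernley 3, Pinehurst 4, Millford 2, Ashgrove 6, Claybrook 5

With modified divisor 22900: modified quotas Fernley 2.616, Pinehurst 3.608, Millford 1.927, Ashgrove 5.774, Claybrook 4.157.
Rounding up: Fernley 3, Pinehurst 4, Millford 2, Ashgrove 6, Claybrook 5 (total 20).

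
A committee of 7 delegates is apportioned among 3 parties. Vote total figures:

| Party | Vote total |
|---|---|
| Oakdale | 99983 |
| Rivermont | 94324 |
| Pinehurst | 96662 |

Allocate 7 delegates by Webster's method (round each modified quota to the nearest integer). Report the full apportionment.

Standard divisor 290969/7 ≈ 41567; standard quotas: Oakdale 2.405, Rivermont 2.269, Pinehurst 2.325.
Rounding to the nearest integer gives 2, 2, 2 = 6 seats, so the divisor must be adjusted.
With modified divisor 39300: modified quotas Oakdale 2.544, Rivermont 2.400, Pinehurst 2.460.
Rounding to the nearest integer: Oakdale 3, Rivermont 2, Pinehurst 2 (total 7).

Oakdale 3, Rivermont 2, Pinehurst 2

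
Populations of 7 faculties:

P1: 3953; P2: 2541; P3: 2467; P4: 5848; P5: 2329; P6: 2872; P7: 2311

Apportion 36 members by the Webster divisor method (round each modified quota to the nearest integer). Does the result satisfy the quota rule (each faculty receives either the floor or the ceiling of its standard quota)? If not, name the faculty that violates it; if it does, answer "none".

Standard quotas: P1 6.376, P2 4.098, P3 3.979, P4 9.432, P5 3.756, P6 4.632, P7 3.727.
Webster allocation: P1 6, P2 4, P3 4, P4 9, P5 4, P6 5, P7 4.
Every allocation lies between the lower and upper quota.

none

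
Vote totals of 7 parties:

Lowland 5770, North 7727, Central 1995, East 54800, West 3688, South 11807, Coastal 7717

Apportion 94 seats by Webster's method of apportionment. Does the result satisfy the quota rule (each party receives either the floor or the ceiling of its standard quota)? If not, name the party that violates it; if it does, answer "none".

East

Standard quotas: Lowland 5.801, North 7.768, Central 2.006, East 55.091, West 3.708, South 11.870, Coastal 7.758.
Webster allocation: Lowland 6, North 8, Central 2, East 54, West 4, South 12, Coastal 8.
East has quota 55.091 (lower 55, upper 56) but receives 54 — outside the quota interval.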